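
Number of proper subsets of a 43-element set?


Total subsets = 2^n = 2^43 = 8796093022208
Proper subsets exclude the set itself: 2^n - 1
= 8796093022208 - 1
= 8796093022207

Number of proper subsets = 8796093022207


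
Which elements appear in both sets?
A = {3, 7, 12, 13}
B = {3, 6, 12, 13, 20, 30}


A ∩ B = elements in both A and B
A = {3, 7, 12, 13}
B = {3, 6, 12, 13, 20, 30}
A ∩ B = {3, 12, 13}

A ∩ B = {3, 12, 13}


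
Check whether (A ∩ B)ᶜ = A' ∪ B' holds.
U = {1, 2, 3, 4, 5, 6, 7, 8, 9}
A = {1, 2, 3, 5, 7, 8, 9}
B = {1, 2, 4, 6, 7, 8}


LHS: A ∩ B = {1, 2, 7, 8}
(A ∩ B)' = U \ (A ∩ B) = {3, 4, 5, 6, 9}
A' = {4, 6}, B' = {3, 5, 9}
Claimed RHS: A' ∪ B' = {3, 4, 5, 6, 9}
Identity is VALID: LHS = RHS = {3, 4, 5, 6, 9} ✓

Identity is valid. (A ∩ B)' = A' ∪ B' = {3, 4, 5, 6, 9}


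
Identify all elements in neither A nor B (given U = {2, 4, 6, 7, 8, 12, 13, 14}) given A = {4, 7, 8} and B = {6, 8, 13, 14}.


A = {4, 7, 8}
B = {6, 8, 13, 14}
Region: in neither A nor B (given U = {2, 4, 6, 7, 8, 12, 13, 14})
Elements: {2, 12}

Elements in neither A nor B (given U = {2, 4, 6, 7, 8, 12, 13, 14}): {2, 12}


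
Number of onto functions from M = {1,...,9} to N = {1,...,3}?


n = |M| = 9, k = |N| = 3. Surjections via inclusion-exclusion:
S(n,k) = Σ(-1)^i × C(k,i) × (k-i)^n, i=0 to k
i=0: (-1)^0×C(3,0)×3^9 = 19683
i=1: (-1)^1×C(3,1)×2^9 = -1536
i=2: (-1)^2×C(3,2)×1^9 = 3
i=3: (-1)^3×C(3,3)×0^9 = 0
Total = 18150

Number of surjections = 18150


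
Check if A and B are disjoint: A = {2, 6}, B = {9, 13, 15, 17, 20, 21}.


Disjoint means A ∩ B = ∅.
A ∩ B = ∅
A ∩ B = ∅, so A and B are disjoint.

Yes, A and B are disjoint


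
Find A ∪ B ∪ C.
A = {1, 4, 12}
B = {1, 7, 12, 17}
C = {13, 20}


A ∪ B = {1, 4, 7, 12, 17}
(A ∪ B) ∪ C = {1, 4, 7, 12, 13, 17, 20}

A ∪ B ∪ C = {1, 4, 7, 12, 13, 17, 20}


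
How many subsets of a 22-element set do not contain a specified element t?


Subsets of A avoiding t are subsets of A \ {t}, which has 21 elements.
Count = 2^(n-1) = 2^21
= 2097152

Number of subsets avoiding t = 2097152


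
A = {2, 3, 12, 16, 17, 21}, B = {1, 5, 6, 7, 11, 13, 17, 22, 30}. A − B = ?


A \ B = elements in A but not in B
A = {2, 3, 12, 16, 17, 21}
B = {1, 5, 6, 7, 11, 13, 17, 22, 30}
Remove from A any elements in B
A \ B = {2, 3, 12, 16, 21}

A \ B = {2, 3, 12, 16, 21}


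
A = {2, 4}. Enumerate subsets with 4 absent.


A subset of A that omits 4 is a subset of A \ {4}, so there are 2^(n-1) = 2^1 = 2 of them.
Subsets excluding 4: ∅, {2}

Subsets excluding 4 (2 total): ∅, {2}


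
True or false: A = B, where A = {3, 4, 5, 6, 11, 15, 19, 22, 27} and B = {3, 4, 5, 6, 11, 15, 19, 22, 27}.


Two sets are equal iff they have exactly the same elements.
A = {3, 4, 5, 6, 11, 15, 19, 22, 27}
B = {3, 4, 5, 6, 11, 15, 19, 22, 27}
Same elements → A = B

Yes, A = B


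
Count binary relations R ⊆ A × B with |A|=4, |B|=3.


A relation from A to B is any subset of A × B.
|A × B| = 4 × 3 = 12
# relations = 2^|A × B| = 2^12 = 4096

Number of relations = 4096


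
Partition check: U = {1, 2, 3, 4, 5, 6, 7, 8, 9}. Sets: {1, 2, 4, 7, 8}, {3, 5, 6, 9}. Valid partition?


A partition requires: (1) non-empty parts, (2) pairwise disjoint, (3) union = U
Parts: {1, 2, 4, 7, 8}, {3, 5, 6, 9}
Union of parts: {1, 2, 3, 4, 5, 6, 7, 8, 9}
U = {1, 2, 3, 4, 5, 6, 7, 8, 9}
All non-empty? True
Pairwise disjoint? True
Covers U? True

Yes, valid partition


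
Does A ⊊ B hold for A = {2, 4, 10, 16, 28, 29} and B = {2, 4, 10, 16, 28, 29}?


A ⊂ B requires: A ⊆ B AND A ≠ B.
A ⊆ B? Yes
A = B? Yes
A = B, so A is not a PROPER subset.

No, A is not a proper subset of B


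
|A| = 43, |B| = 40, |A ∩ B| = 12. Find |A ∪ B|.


|A ∪ B| = |A| + |B| - |A ∩ B|
= 43 + 40 - 12
= 71

|A ∪ B| = 71


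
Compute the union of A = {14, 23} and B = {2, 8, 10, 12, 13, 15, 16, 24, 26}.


A ∪ B = all elements in A or B (or both)
A = {14, 23}
B = {2, 8, 10, 12, 13, 15, 16, 24, 26}
A ∪ B = {2, 8, 10, 12, 13, 14, 15, 16, 23, 24, 26}

A ∪ B = {2, 8, 10, 12, 13, 14, 15, 16, 23, 24, 26}


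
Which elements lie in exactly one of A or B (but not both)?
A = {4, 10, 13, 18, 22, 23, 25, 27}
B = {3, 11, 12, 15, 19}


A △ B = (A \ B) ∪ (B \ A) = elements in exactly one of A or B
A \ B = {4, 10, 13, 18, 22, 23, 25, 27}
B \ A = {3, 11, 12, 15, 19}
A △ B = {3, 4, 10, 11, 12, 13, 15, 18, 19, 22, 23, 25, 27}

A △ B = {3, 4, 10, 11, 12, 13, 15, 18, 19, 22, 23, 25, 27}


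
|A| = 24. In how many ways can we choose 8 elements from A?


C(n,k) = n! / (k!(n-k)!)
C(24,8) = 24! / (8!16!)
= 735471

C(24,8) = 735471


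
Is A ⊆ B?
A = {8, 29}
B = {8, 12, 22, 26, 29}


A ⊆ B means every element of A is in B.
All elements of A are in B.
So A ⊆ B.

Yes, A ⊆ B


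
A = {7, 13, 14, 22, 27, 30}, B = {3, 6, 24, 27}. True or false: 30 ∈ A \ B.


A = {7, 13, 14, 22, 27, 30}, B = {3, 6, 24, 27}
A \ B = elements in A but not in B
A \ B = {7, 13, 14, 22, 30}
Checking if 30 ∈ A \ B
30 is in A \ B → True

30 ∈ A \ B


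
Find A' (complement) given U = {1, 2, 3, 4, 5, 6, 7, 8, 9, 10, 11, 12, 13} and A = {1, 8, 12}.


Aᶜ = U \ A = elements in U but not in A
U = {1, 2, 3, 4, 5, 6, 7, 8, 9, 10, 11, 12, 13}
A = {1, 8, 12}
Aᶜ = {2, 3, 4, 5, 6, 7, 9, 10, 11, 13}

Aᶜ = {2, 3, 4, 5, 6, 7, 9, 10, 11, 13}


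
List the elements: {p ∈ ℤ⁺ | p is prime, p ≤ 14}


Checking each candidate:
Condition: primes ≤ 14
Result = {2, 3, 5, 7, 11, 13}

{2, 3, 5, 7, 11, 13}


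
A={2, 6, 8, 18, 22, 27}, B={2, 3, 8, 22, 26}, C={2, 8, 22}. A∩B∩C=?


A ∩ B = {2, 8, 22}
(A ∩ B) ∩ C = {2, 8, 22}

A ∩ B ∩ C = {2, 8, 22}


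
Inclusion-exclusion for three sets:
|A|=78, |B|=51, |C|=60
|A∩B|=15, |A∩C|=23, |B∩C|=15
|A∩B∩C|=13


|A∪B∪C| = |A|+|B|+|C| - |A∩B|-|A∩C|-|B∩C| + |A∩B∩C|
= 78+51+60 - 15-23-15 + 13
= 189 - 53 + 13
= 149

|A ∪ B ∪ C| = 149


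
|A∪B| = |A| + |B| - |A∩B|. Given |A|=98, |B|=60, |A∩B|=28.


|A ∪ B| = |A| + |B| - |A ∩ B|
= 98 + 60 - 28
= 130

|A ∪ B| = 130


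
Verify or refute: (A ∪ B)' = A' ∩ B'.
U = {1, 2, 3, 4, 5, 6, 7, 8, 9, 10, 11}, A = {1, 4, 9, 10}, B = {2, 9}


LHS: A ∪ B = {1, 2, 4, 9, 10}
(A ∪ B)' = U \ (A ∪ B) = {3, 5, 6, 7, 8, 11}
A' = {2, 3, 5, 6, 7, 8, 11}, B' = {1, 3, 4, 5, 6, 7, 8, 10, 11}
Claimed RHS: A' ∩ B' = {3, 5, 6, 7, 8, 11}
Identity is VALID: LHS = RHS = {3, 5, 6, 7, 8, 11} ✓

Identity is valid. (A ∪ B)' = A' ∩ B' = {3, 5, 6, 7, 8, 11}


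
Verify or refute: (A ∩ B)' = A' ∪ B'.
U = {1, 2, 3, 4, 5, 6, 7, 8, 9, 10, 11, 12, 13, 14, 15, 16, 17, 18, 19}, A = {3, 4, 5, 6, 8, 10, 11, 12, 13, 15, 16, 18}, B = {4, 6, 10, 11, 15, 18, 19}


LHS: A ∩ B = {4, 6, 10, 11, 15, 18}
(A ∩ B)' = U \ (A ∩ B) = {1, 2, 3, 5, 7, 8, 9, 12, 13, 14, 16, 17, 19}
A' = {1, 2, 7, 9, 14, 17, 19}, B' = {1, 2, 3, 5, 7, 8, 9, 12, 13, 14, 16, 17}
Claimed RHS: A' ∪ B' = {1, 2, 3, 5, 7, 8, 9, 12, 13, 14, 16, 17, 19}
Identity is VALID: LHS = RHS = {1, 2, 3, 5, 7, 8, 9, 12, 13, 14, 16, 17, 19} ✓

Identity is valid. (A ∩ B)' = A' ∪ B' = {1, 2, 3, 5, 7, 8, 9, 12, 13, 14, 16, 17, 19}


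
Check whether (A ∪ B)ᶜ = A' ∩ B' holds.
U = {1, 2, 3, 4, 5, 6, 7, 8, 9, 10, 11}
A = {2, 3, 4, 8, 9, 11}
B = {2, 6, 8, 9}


LHS: A ∪ B = {2, 3, 4, 6, 8, 9, 11}
(A ∪ B)' = U \ (A ∪ B) = {1, 5, 7, 10}
A' = {1, 5, 6, 7, 10}, B' = {1, 3, 4, 5, 7, 10, 11}
Claimed RHS: A' ∩ B' = {1, 5, 7, 10}
Identity is VALID: LHS = RHS = {1, 5, 7, 10} ✓

Identity is valid. (A ∪ B)' = A' ∩ B' = {1, 5, 7, 10}


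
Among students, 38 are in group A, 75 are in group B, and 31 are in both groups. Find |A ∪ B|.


|A ∪ B| = |A| + |B| - |A ∩ B|
= 38 + 75 - 31
= 82

|A ∪ B| = 82


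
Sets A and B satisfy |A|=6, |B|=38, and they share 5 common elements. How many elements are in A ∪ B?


|A ∪ B| = |A| + |B| - |A ∩ B|
= 6 + 38 - 5
= 39

|A ∪ B| = 39


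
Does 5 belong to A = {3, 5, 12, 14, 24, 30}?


A = {3, 5, 12, 14, 24, 30}
Checking if 5 is in A
5 is in A → True

5 ∈ A


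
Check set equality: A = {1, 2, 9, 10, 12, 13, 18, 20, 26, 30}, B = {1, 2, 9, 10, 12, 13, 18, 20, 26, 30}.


Two sets are equal iff they have exactly the same elements.
A = {1, 2, 9, 10, 12, 13, 18, 20, 26, 30}
B = {1, 2, 9, 10, 12, 13, 18, 20, 26, 30}
Same elements → A = B

Yes, A = B


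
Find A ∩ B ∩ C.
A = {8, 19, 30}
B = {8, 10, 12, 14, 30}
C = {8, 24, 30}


A ∩ B = {8, 30}
(A ∩ B) ∩ C = {8, 30}

A ∩ B ∩ C = {8, 30}


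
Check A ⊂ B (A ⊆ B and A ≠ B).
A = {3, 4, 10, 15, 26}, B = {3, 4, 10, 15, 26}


A ⊂ B requires: A ⊆ B AND A ≠ B.
A ⊆ B? Yes
A = B? Yes
A = B, so A is not a PROPER subset.

No, A is not a proper subset of B


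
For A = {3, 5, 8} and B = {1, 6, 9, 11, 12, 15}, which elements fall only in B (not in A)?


A = {3, 5, 8}
B = {1, 6, 9, 11, 12, 15}
Region: only in B (not in A)
Elements: {1, 6, 9, 11, 12, 15}

Elements only in B (not in A): {1, 6, 9, 11, 12, 15}


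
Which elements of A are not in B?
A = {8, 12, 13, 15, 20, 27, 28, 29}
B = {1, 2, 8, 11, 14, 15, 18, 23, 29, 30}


A \ B = elements in A but not in B
A = {8, 12, 13, 15, 20, 27, 28, 29}
B = {1, 2, 8, 11, 14, 15, 18, 23, 29, 30}
Remove from A any elements in B
A \ B = {12, 13, 20, 27, 28}

A \ B = {12, 13, 20, 27, 28}


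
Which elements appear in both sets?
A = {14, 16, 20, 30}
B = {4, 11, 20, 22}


A ∩ B = elements in both A and B
A = {14, 16, 20, 30}
B = {4, 11, 20, 22}
A ∩ B = {20}

A ∩ B = {20}


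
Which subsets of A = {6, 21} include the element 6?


A subset of A contains 6 iff the remaining 1 elements form any subset of A \ {6}.
Count: 2^(n-1) = 2^1 = 2
Subsets containing 6: {6}, {6, 21}

Subsets containing 6 (2 total): {6}, {6, 21}


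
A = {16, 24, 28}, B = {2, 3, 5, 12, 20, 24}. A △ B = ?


A △ B = (A \ B) ∪ (B \ A) = elements in exactly one of A or B
A \ B = {16, 28}
B \ A = {2, 3, 5, 12, 20}
A △ B = {2, 3, 5, 12, 16, 20, 28}

A △ B = {2, 3, 5, 12, 16, 20, 28}


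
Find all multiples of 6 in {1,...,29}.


Checking each candidate:
Condition: multiples of 6 in {1,...,29}
Result = {6, 12, 18, 24}

{6, 12, 18, 24}


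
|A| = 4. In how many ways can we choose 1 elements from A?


C(n,k) = n! / (k!(n-k)!)
C(4,1) = 4! / (1!3!)
= 4

C(4,1) = 4


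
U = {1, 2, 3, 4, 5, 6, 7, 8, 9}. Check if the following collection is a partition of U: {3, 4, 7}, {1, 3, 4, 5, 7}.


A partition requires: (1) non-empty parts, (2) pairwise disjoint, (3) union = U
Parts: {3, 4, 7}, {1, 3, 4, 5, 7}
Union of parts: {1, 3, 4, 5, 7}
U = {1, 2, 3, 4, 5, 6, 7, 8, 9}
All non-empty? True
Pairwise disjoint? False
Covers U? False

No, not a valid partition


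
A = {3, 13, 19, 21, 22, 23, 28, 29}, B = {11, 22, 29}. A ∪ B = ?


A ∪ B = all elements in A or B (or both)
A = {3, 13, 19, 21, 22, 23, 28, 29}
B = {11, 22, 29}
A ∪ B = {3, 11, 13, 19, 21, 22, 23, 28, 29}

A ∪ B = {3, 11, 13, 19, 21, 22, 23, 28, 29}


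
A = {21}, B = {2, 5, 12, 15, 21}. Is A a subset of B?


A ⊆ B means every element of A is in B.
All elements of A are in B.
So A ⊆ B.

Yes, A ⊆ B


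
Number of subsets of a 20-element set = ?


Number of subsets = 2^n
= 2^20
= 1048576

|P(A)| = 1048576


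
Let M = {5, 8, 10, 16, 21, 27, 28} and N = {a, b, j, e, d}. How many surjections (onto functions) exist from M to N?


n = |M| = 7, k = |N| = 5. Surjections via inclusion-exclusion:
S(n,k) = Σ(-1)^i × C(k,i) × (k-i)^n, i=0 to k
i=0: (-1)^0×C(5,0)×5^7 = 78125
i=1: (-1)^1×C(5,1)×4^7 = -81920
i=2: (-1)^2×C(5,2)×3^7 = 21870
i=3: (-1)^3×C(5,3)×2^7 = -1280
i=4: (-1)^4×C(5,4)×1^7 = 5
i=5: (-1)^5×C(5,5)×0^7 = 0
Total = 16800

Number of surjections = 16800


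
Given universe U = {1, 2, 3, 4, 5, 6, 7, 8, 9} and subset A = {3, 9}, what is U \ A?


Aᶜ = U \ A = elements in U but not in A
U = {1, 2, 3, 4, 5, 6, 7, 8, 9}
A = {3, 9}
Aᶜ = {1, 2, 4, 5, 6, 7, 8}

Aᶜ = {1, 2, 4, 5, 6, 7, 8}


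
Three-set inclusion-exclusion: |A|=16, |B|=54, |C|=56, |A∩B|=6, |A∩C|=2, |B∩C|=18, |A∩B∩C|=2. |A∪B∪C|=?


|A∪B∪C| = |A|+|B|+|C| - |A∩B|-|A∩C|-|B∩C| + |A∩B∩C|
= 16+54+56 - 6-2-18 + 2
= 126 - 26 + 2
= 102

|A ∪ B ∪ C| = 102


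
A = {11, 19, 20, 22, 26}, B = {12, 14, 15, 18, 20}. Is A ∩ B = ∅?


Disjoint means A ∩ B = ∅.
A ∩ B = {20}
A ∩ B ≠ ∅, so A and B are NOT disjoint.

No, A and B are not disjoint (A ∩ B = {20})


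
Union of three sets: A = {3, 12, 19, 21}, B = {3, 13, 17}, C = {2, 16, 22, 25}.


A ∪ B = {3, 12, 13, 17, 19, 21}
(A ∪ B) ∪ C = {2, 3, 12, 13, 16, 17, 19, 21, 22, 25}

A ∪ B ∪ C = {2, 3, 12, 13, 16, 17, 19, 21, 22, 25}


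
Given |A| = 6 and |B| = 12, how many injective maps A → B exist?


An injection sends each of |A| = 6 inputs to a distinct output in B.
# injections = |B|·(|B|-1)·…·(|B|-|A|+1) = 12! / (12 - 6)!
= 12 × 11 × 10 × 9 × 8 × 7
= 665280

Number of injections = 665280


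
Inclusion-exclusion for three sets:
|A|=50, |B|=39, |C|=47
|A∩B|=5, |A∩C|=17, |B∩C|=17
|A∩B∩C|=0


|A∪B∪C| = |A|+|B|+|C| - |A∩B|-|A∩C|-|B∩C| + |A∩B∩C|
= 50+39+47 - 5-17-17 + 0
= 136 - 39 + 0
= 97

|A ∪ B ∪ C| = 97


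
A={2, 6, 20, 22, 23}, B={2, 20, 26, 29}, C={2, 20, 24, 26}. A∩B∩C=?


A ∩ B = {2, 20}
(A ∩ B) ∩ C = {2, 20}

A ∩ B ∩ C = {2, 20}


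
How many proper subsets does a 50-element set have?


Total subsets = 2^n = 2^50 = 1125899906842624
Proper subsets exclude the set itself: 2^n - 1
= 1125899906842624 - 1
= 1125899906842623

Number of proper subsets = 1125899906842623


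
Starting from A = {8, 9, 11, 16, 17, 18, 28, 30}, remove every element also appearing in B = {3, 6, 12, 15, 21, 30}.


A \ B = elements in A but not in B
A = {8, 9, 11, 16, 17, 18, 28, 30}
B = {3, 6, 12, 15, 21, 30}
Remove from A any elements in B
A \ B = {8, 9, 11, 16, 17, 18, 28}

A \ B = {8, 9, 11, 16, 17, 18, 28}


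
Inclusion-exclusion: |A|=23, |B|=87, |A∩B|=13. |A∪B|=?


|A ∪ B| = |A| + |B| - |A ∩ B|
= 23 + 87 - 13
= 97

|A ∪ B| = 97


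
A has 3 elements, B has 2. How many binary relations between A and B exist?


A relation from A to B is any subset of A × B.
|A × B| = 3 × 2 = 6
# relations = 2^|A × B| = 2^6 = 64

Number of relations = 64


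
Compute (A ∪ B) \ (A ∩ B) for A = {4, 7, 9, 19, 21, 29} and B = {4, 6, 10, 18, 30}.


A △ B = (A \ B) ∪ (B \ A) = elements in exactly one of A or B
A \ B = {7, 9, 19, 21, 29}
B \ A = {6, 10, 18, 30}
A △ B = {6, 7, 9, 10, 18, 19, 21, 29, 30}

A △ B = {6, 7, 9, 10, 18, 19, 21, 29, 30}


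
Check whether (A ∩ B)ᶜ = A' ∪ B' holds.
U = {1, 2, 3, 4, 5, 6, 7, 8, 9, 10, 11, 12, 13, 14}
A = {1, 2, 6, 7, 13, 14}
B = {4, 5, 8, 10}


LHS: A ∩ B = ∅
(A ∩ B)' = U \ (A ∩ B) = {1, 2, 3, 4, 5, 6, 7, 8, 9, 10, 11, 12, 13, 14}
A' = {3, 4, 5, 8, 9, 10, 11, 12}, B' = {1, 2, 3, 6, 7, 9, 11, 12, 13, 14}
Claimed RHS: A' ∪ B' = {1, 2, 3, 4, 5, 6, 7, 8, 9, 10, 11, 12, 13, 14}
Identity is VALID: LHS = RHS = {1, 2, 3, 4, 5, 6, 7, 8, 9, 10, 11, 12, 13, 14} ✓

Identity is valid. (A ∩ B)' = A' ∪ B' = {1, 2, 3, 4, 5, 6, 7, 8, 9, 10, 11, 12, 13, 14}


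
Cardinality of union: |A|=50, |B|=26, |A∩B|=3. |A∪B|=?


|A ∪ B| = |A| + |B| - |A ∩ B|
= 50 + 26 - 3
= 73

|A ∪ B| = 73


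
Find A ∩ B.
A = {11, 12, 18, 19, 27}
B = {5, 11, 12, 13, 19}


A ∩ B = elements in both A and B
A = {11, 12, 18, 19, 27}
B = {5, 11, 12, 13, 19}
A ∩ B = {11, 12, 19}

A ∩ B = {11, 12, 19}


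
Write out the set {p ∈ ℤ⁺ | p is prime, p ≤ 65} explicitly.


Checking each candidate:
Condition: primes ≤ 65
Result = {2, 3, 5, 7, 11, 13, 17, 19, 23, 29, 31, 37, 41, 43, 47, 53, 59, 61}

{2, 3, 5, 7, 11, 13, 17, 19, 23, 29, 31, 37, 41, 43, 47, 53, 59, 61}


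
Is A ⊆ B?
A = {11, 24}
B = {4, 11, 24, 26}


A ⊆ B means every element of A is in B.
All elements of A are in B.
So A ⊆ B.

Yes, A ⊆ B


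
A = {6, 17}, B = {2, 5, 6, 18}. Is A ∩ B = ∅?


Disjoint means A ∩ B = ∅.
A ∩ B = {6}
A ∩ B ≠ ∅, so A and B are NOT disjoint.

No, A and B are not disjoint (A ∩ B = {6})


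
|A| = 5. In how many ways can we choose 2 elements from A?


C(n,k) = n! / (k!(n-k)!)
C(5,2) = 5! / (2!3!)
= 10

C(5,2) = 10


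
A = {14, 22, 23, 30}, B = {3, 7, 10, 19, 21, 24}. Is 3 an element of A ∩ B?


A = {14, 22, 23, 30}, B = {3, 7, 10, 19, 21, 24}
A ∩ B = elements in both A and B
A ∩ B = ∅
Checking if 3 ∈ A ∩ B
3 is not in A ∩ B → False

3 ∉ A ∩ B


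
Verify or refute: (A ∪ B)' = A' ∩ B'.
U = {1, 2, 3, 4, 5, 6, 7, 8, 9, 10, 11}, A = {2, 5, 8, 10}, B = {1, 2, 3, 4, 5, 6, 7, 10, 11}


LHS: A ∪ B = {1, 2, 3, 4, 5, 6, 7, 8, 10, 11}
(A ∪ B)' = U \ (A ∪ B) = {9}
A' = {1, 3, 4, 6, 7, 9, 11}, B' = {8, 9}
Claimed RHS: A' ∩ B' = {9}
Identity is VALID: LHS = RHS = {9} ✓

Identity is valid. (A ∪ B)' = A' ∩ B' = {9}


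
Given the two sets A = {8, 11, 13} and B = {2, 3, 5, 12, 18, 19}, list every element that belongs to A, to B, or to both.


A ∪ B = all elements in A or B (or both)
A = {8, 11, 13}
B = {2, 3, 5, 12, 18, 19}
A ∪ B = {2, 3, 5, 8, 11, 12, 13, 18, 19}

A ∪ B = {2, 3, 5, 8, 11, 12, 13, 18, 19}


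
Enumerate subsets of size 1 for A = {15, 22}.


|A| = 2, so A has C(2,1) = 2 subsets of size 1.
Enumerate by choosing 1 elements from A at a time:
{15}, {22}

1-element subsets (2 total): {15}, {22}


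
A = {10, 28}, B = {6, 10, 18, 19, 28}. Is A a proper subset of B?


A ⊂ B requires: A ⊆ B AND A ≠ B.
A ⊆ B? Yes
A = B? No
A ⊂ B: Yes (A is a proper subset of B)

Yes, A ⊂ B


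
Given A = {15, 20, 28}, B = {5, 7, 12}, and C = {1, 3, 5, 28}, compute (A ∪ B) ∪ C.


A ∪ B = {5, 7, 12, 15, 20, 28}
(A ∪ B) ∪ C = {1, 3, 5, 7, 12, 15, 20, 28}

A ∪ B ∪ C = {1, 3, 5, 7, 12, 15, 20, 28}


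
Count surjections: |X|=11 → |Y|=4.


n = |X| = 11, k = |Y| = 4. Surjections via inclusion-exclusion:
S(n,k) = Σ(-1)^i × C(k,i) × (k-i)^n, i=0 to k
i=0: (-1)^0×C(4,0)×4^11 = 4194304
i=1: (-1)^1×C(4,1)×3^11 = -708588
i=2: (-1)^2×C(4,2)×2^11 = 12288
i=3: (-1)^3×C(4,3)×1^11 = -4
i=4: (-1)^4×C(4,4)×0^11 = 0
Total = 3498000

Number of surjections = 3498000


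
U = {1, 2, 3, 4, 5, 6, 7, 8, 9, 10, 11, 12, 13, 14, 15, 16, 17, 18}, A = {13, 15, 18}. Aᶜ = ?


Aᶜ = U \ A = elements in U but not in A
U = {1, 2, 3, 4, 5, 6, 7, 8, 9, 10, 11, 12, 13, 14, 15, 16, 17, 18}
A = {13, 15, 18}
Aᶜ = {1, 2, 3, 4, 5, 6, 7, 8, 9, 10, 11, 12, 14, 16, 17}

Aᶜ = {1, 2, 3, 4, 5, 6, 7, 8, 9, 10, 11, 12, 14, 16, 17}


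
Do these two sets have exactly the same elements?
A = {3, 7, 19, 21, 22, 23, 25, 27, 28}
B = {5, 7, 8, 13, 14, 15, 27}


Two sets are equal iff they have exactly the same elements.
A = {3, 7, 19, 21, 22, 23, 25, 27, 28}
B = {5, 7, 8, 13, 14, 15, 27}
Differences: {3, 5, 8, 13, 14, 15, 19, 21, 22, 23, 25, 28}
A ≠ B

No, A ≠ B


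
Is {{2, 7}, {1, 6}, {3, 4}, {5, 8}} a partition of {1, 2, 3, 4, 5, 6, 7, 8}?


A partition requires: (1) non-empty parts, (2) pairwise disjoint, (3) union = U
Parts: {2, 7}, {1, 6}, {3, 4}, {5, 8}
Union of parts: {1, 2, 3, 4, 5, 6, 7, 8}
U = {1, 2, 3, 4, 5, 6, 7, 8}
All non-empty? True
Pairwise disjoint? True
Covers U? True

Yes, valid partition


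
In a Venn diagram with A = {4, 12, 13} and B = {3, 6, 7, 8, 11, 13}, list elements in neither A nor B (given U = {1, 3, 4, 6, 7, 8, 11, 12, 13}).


A = {4, 12, 13}
B = {3, 6, 7, 8, 11, 13}
Region: in neither A nor B (given U = {1, 3, 4, 6, 7, 8, 11, 12, 13})
Elements: {1}

Elements in neither A nor B (given U = {1, 3, 4, 6, 7, 8, 11, 12, 13}): {1}


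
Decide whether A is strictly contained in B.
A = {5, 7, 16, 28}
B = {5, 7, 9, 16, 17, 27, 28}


A ⊂ B requires: A ⊆ B AND A ≠ B.
A ⊆ B? Yes
A = B? No
A ⊂ B: Yes (A is a proper subset of B)

Yes, A ⊂ B


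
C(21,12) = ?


C(n,k) = n! / (k!(n-k)!)
C(21,12) = 21! / (12!9!)
= 293930

C(21,12) = 293930


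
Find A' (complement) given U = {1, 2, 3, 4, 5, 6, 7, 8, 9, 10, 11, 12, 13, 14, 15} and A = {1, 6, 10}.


Aᶜ = U \ A = elements in U but not in A
U = {1, 2, 3, 4, 5, 6, 7, 8, 9, 10, 11, 12, 13, 14, 15}
A = {1, 6, 10}
Aᶜ = {2, 3, 4, 5, 7, 8, 9, 11, 12, 13, 14, 15}

Aᶜ = {2, 3, 4, 5, 7, 8, 9, 11, 12, 13, 14, 15}


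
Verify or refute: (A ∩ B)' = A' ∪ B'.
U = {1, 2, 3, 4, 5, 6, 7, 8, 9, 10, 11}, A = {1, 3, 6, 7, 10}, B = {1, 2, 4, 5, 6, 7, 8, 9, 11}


LHS: A ∩ B = {1, 6, 7}
(A ∩ B)' = U \ (A ∩ B) = {2, 3, 4, 5, 8, 9, 10, 11}
A' = {2, 4, 5, 8, 9, 11}, B' = {3, 10}
Claimed RHS: A' ∪ B' = {2, 3, 4, 5, 8, 9, 10, 11}
Identity is VALID: LHS = RHS = {2, 3, 4, 5, 8, 9, 10, 11} ✓

Identity is valid. (A ∩ B)' = A' ∪ B' = {2, 3, 4, 5, 8, 9, 10, 11}


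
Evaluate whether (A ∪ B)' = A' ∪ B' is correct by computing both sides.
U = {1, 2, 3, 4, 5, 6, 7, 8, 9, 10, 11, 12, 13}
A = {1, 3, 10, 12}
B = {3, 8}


LHS: A ∪ B = {1, 3, 8, 10, 12}
(A ∪ B)' = U \ (A ∪ B) = {2, 4, 5, 6, 7, 9, 11, 13}
A' = {2, 4, 5, 6, 7, 8, 9, 11, 13}, B' = {1, 2, 4, 5, 6, 7, 9, 10, 11, 12, 13}
Claimed RHS: A' ∪ B' = {1, 2, 4, 5, 6, 7, 8, 9, 10, 11, 12, 13}
Identity is INVALID: LHS = {2, 4, 5, 6, 7, 9, 11, 13} but the RHS claimed here equals {1, 2, 4, 5, 6, 7, 8, 9, 10, 11, 12, 13}. The correct form is (A ∪ B)' = A' ∩ B'.

Identity is invalid: (A ∪ B)' = {2, 4, 5, 6, 7, 9, 11, 13} but A' ∪ B' = {1, 2, 4, 5, 6, 7, 8, 9, 10, 11, 12, 13}. The correct De Morgan law is (A ∪ B)' = A' ∩ B'.


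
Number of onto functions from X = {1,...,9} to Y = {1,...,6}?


n = |X| = 9, k = |Y| = 6. Surjections via inclusion-exclusion:
S(n,k) = Σ(-1)^i × C(k,i) × (k-i)^n, i=0 to k
i=0: (-1)^0×C(6,0)×6^9 = 10077696
i=1: (-1)^1×C(6,1)×5^9 = -11718750
i=2: (-1)^2×C(6,2)×4^9 = 3932160
i=3: (-1)^3×C(6,3)×3^9 = -393660
i=4: (-1)^4×C(6,4)×2^9 = 7680
i=5: (-1)^5×C(6,5)×1^9 = -6
i=6: (-1)^6×C(6,6)×0^9 = 0
Total = 1905120

Number of surjections = 1905120


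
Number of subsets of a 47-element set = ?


Number of subsets = 2^n
= 2^47
= 140737488355328

|P(A)| = 140737488355328


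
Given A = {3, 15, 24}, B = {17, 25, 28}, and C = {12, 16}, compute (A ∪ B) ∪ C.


A ∪ B = {3, 15, 17, 24, 25, 28}
(A ∪ B) ∪ C = {3, 12, 15, 16, 17, 24, 25, 28}

A ∪ B ∪ C = {3, 12, 15, 16, 17, 24, 25, 28}


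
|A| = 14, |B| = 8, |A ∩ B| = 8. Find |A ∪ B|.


|A ∪ B| = |A| + |B| - |A ∩ B|
= 14 + 8 - 8
= 14

|A ∪ B| = 14


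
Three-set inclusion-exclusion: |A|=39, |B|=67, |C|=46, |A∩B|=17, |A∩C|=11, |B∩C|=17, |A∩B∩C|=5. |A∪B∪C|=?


|A∪B∪C| = |A|+|B|+|C| - |A∩B|-|A∩C|-|B∩C| + |A∩B∩C|
= 39+67+46 - 17-11-17 + 5
= 152 - 45 + 5
= 112

|A ∪ B ∪ C| = 112


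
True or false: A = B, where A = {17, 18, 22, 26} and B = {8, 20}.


Two sets are equal iff they have exactly the same elements.
A = {17, 18, 22, 26}
B = {8, 20}
Differences: {8, 17, 18, 20, 22, 26}
A ≠ B

No, A ≠ B


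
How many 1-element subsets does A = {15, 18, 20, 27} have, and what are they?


|A| = 4, so A has C(4,1) = 4 subsets of size 1.
Enumerate by choosing 1 elements from A at a time:
{15}, {18}, {20}, {27}

1-element subsets (4 total): {15}, {18}, {20}, {27}


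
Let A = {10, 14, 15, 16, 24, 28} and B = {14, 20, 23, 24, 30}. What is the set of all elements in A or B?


A ∪ B = all elements in A or B (or both)
A = {10, 14, 15, 16, 24, 28}
B = {14, 20, 23, 24, 30}
A ∪ B = {10, 14, 15, 16, 20, 23, 24, 28, 30}

A ∪ B = {10, 14, 15, 16, 20, 23, 24, 28, 30}


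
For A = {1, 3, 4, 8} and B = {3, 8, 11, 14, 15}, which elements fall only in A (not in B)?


A = {1, 3, 4, 8}
B = {3, 8, 11, 14, 15}
Region: only in A (not in B)
Elements: {1, 4}

Elements only in A (not in B): {1, 4}


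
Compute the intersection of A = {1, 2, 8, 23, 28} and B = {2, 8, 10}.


A ∩ B = elements in both A and B
A = {1, 2, 8, 23, 28}
B = {2, 8, 10}
A ∩ B = {2, 8}

A ∩ B = {2, 8}


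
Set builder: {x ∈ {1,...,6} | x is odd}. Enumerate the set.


Checking each candidate:
Condition: odd numbers in {1,...,6}
Result = {1, 3, 5}

{1, 3, 5}


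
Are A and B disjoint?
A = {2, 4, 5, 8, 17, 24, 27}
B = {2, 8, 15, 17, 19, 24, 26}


Disjoint means A ∩ B = ∅.
A ∩ B = {2, 8, 17, 24}
A ∩ B ≠ ∅, so A and B are NOT disjoint.

No, A and B are not disjoint (A ∩ B = {2, 8, 17, 24})


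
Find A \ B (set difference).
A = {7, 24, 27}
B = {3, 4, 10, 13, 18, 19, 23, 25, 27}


A \ B = elements in A but not in B
A = {7, 24, 27}
B = {3, 4, 10, 13, 18, 19, 23, 25, 27}
Remove from A any elements in B
A \ B = {7, 24}

A \ B = {7, 24}


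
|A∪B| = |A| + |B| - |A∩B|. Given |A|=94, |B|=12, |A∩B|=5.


|A ∪ B| = |A| + |B| - |A ∩ B|
= 94 + 12 - 5
= 101

|A ∪ B| = 101


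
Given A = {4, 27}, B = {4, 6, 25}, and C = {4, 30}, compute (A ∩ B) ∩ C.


A ∩ B = {4}
(A ∩ B) ∩ C = {4}

A ∩ B ∩ C = {4}


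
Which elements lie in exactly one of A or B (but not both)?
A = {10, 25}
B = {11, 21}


A △ B = (A \ B) ∪ (B \ A) = elements in exactly one of A or B
A \ B = {10, 25}
B \ A = {11, 21}
A △ B = {10, 11, 21, 25}

A △ B = {10, 11, 21, 25}


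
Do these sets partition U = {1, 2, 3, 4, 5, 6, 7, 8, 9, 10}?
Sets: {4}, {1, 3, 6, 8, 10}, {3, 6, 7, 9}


A partition requires: (1) non-empty parts, (2) pairwise disjoint, (3) union = U
Parts: {4}, {1, 3, 6, 8, 10}, {3, 6, 7, 9}
Union of parts: {1, 3, 4, 6, 7, 8, 9, 10}
U = {1, 2, 3, 4, 5, 6, 7, 8, 9, 10}
All non-empty? True
Pairwise disjoint? False
Covers U? False

No, not a valid partition


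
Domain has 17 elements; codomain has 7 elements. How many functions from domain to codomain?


Each of |A| = 17 inputs maps to any of |B| = 7 outputs.
# functions = |B|^|A| = 7^17
= 232630513987207

Number of functions = 232630513987207


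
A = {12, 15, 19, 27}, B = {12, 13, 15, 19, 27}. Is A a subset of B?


A ⊆ B means every element of A is in B.
All elements of A are in B.
So A ⊆ B.

Yes, A ⊆ B


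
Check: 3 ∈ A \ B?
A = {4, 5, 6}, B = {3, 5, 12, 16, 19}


A = {4, 5, 6}, B = {3, 5, 12, 16, 19}
A \ B = elements in A but not in B
A \ B = {4, 6}
Checking if 3 ∈ A \ B
3 is not in A \ B → False

3 ∉ A \ B


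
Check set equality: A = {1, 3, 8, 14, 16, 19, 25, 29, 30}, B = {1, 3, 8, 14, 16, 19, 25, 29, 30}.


Two sets are equal iff they have exactly the same elements.
A = {1, 3, 8, 14, 16, 19, 25, 29, 30}
B = {1, 3, 8, 14, 16, 19, 25, 29, 30}
Same elements → A = B

Yes, A = B


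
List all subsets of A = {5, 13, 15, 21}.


|A| = 4, so |P(A)| = 2^4 = 16
Enumerate subsets by cardinality (0 to 4):
∅, {5}, {13}, {15}, {21}, {5, 13}, {5, 15}, {5, 21}, {13, 15}, {13, 21}, {15, 21}, {5, 13, 15}, {5, 13, 21}, {5, 15, 21}, {13, 15, 21}, {5, 13, 15, 21}

P(A) has 16 subsets: ∅, {5}, {13}, {15}, {21}, {5, 13}, {5, 15}, {5, 21}, {13, 15}, {13, 21}, {15, 21}, {5, 13, 15}, {5, 13, 21}, {5, 15, 21}, {13, 15, 21}, {5, 13, 15, 21}


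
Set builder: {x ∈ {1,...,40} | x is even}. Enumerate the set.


Checking each candidate:
Condition: even numbers in {1,...,40}
Result = {2, 4, 6, 8, 10, 12, 14, 16, 18, 20, 22, 24, 26, 28, 30, 32, 34, 36, 38, 40}

{2, 4, 6, 8, 10, 12, 14, 16, 18, 20, 22, 24, 26, 28, 30, 32, 34, 36, 38, 40}


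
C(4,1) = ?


C(n,k) = n! / (k!(n-k)!)
C(4,1) = 4! / (1!3!)
= 4

C(4,1) = 4


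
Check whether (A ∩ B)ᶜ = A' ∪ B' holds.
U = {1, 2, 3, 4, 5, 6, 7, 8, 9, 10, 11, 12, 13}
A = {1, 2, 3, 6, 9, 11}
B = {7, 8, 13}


LHS: A ∩ B = ∅
(A ∩ B)' = U \ (A ∩ B) = {1, 2, 3, 4, 5, 6, 7, 8, 9, 10, 11, 12, 13}
A' = {4, 5, 7, 8, 10, 12, 13}, B' = {1, 2, 3, 4, 5, 6, 9, 10, 11, 12}
Claimed RHS: A' ∪ B' = {1, 2, 3, 4, 5, 6, 7, 8, 9, 10, 11, 12, 13}
Identity is VALID: LHS = RHS = {1, 2, 3, 4, 5, 6, 7, 8, 9, 10, 11, 12, 13} ✓

Identity is valid. (A ∩ B)' = A' ∪ B' = {1, 2, 3, 4, 5, 6, 7, 8, 9, 10, 11, 12, 13}


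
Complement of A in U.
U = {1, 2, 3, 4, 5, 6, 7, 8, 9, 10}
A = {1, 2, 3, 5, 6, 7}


Aᶜ = U \ A = elements in U but not in A
U = {1, 2, 3, 4, 5, 6, 7, 8, 9, 10}
A = {1, 2, 3, 5, 6, 7}
Aᶜ = {4, 8, 9, 10}

Aᶜ = {4, 8, 9, 10}


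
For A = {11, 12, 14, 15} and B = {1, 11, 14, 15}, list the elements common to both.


A ∩ B = elements in both A and B
A = {11, 12, 14, 15}
B = {1, 11, 14, 15}
A ∩ B = {11, 14, 15}

A ∩ B = {11, 14, 15}


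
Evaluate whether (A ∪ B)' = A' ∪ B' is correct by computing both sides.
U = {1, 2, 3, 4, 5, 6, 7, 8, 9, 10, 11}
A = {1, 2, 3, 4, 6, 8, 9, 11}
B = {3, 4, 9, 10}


LHS: A ∪ B = {1, 2, 3, 4, 6, 8, 9, 10, 11}
(A ∪ B)' = U \ (A ∪ B) = {5, 7}
A' = {5, 7, 10}, B' = {1, 2, 5, 6, 7, 8, 11}
Claimed RHS: A' ∪ B' = {1, 2, 5, 6, 7, 8, 10, 11}
Identity is INVALID: LHS = {5, 7} but the RHS claimed here equals {1, 2, 5, 6, 7, 8, 10, 11}. The correct form is (A ∪ B)' = A' ∩ B'.

Identity is invalid: (A ∪ B)' = {5, 7} but A' ∪ B' = {1, 2, 5, 6, 7, 8, 10, 11}. The correct De Morgan law is (A ∪ B)' = A' ∩ B'.


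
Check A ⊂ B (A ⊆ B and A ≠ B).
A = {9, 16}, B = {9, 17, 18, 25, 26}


A ⊂ B requires: A ⊆ B AND A ≠ B.
A ⊆ B? No
A ⊄ B, so A is not a proper subset.

No, A is not a proper subset of B


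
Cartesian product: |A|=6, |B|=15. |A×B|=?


|A × B| = |A| × |B|
= 6 × 15
= 90

|A × B| = 90


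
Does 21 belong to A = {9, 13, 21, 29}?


A = {9, 13, 21, 29}
Checking if 21 is in A
21 is in A → True

21 ∈ A


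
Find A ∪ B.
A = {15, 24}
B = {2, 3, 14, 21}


A ∪ B = all elements in A or B (or both)
A = {15, 24}
B = {2, 3, 14, 21}
A ∪ B = {2, 3, 14, 15, 21, 24}

A ∪ B = {2, 3, 14, 15, 21, 24}


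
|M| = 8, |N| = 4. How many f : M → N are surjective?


n = |M| = 8, k = |N| = 4. Surjections via inclusion-exclusion:
S(n,k) = Σ(-1)^i × C(k,i) × (k-i)^n, i=0 to k
i=0: (-1)^0×C(4,0)×4^8 = 65536
i=1: (-1)^1×C(4,1)×3^8 = -26244
i=2: (-1)^2×C(4,2)×2^8 = 1536
i=3: (-1)^3×C(4,3)×1^8 = -4
i=4: (-1)^4×C(4,4)×0^8 = 0
Total = 40824

Number of surjections = 40824


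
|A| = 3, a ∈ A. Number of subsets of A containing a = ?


Subsets of A containing a correspond to subsets of A \ {a}, which has 2 elements.
Count = 2^(n-1) = 2^2
= 4

Number of subsets containing a = 4


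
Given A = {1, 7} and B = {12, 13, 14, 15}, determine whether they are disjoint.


Disjoint means A ∩ B = ∅.
A ∩ B = ∅
A ∩ B = ∅, so A and B are disjoint.

Yes, A and B are disjoint


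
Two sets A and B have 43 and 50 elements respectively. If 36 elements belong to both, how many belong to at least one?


|A ∪ B| = |A| + |B| - |A ∩ B|
= 43 + 50 - 36
= 57

|A ∪ B| = 57


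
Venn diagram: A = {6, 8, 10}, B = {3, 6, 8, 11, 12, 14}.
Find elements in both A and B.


A = {6, 8, 10}
B = {3, 6, 8, 11, 12, 14}
Region: in both A and B
Elements: {6, 8}

Elements in both A and B: {6, 8}


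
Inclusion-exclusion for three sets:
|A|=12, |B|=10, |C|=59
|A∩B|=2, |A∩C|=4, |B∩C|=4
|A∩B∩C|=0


|A∪B∪C| = |A|+|B|+|C| - |A∩B|-|A∩C|-|B∩C| + |A∩B∩C|
= 12+10+59 - 2-4-4 + 0
= 81 - 10 + 0
= 71

|A ∪ B ∪ C| = 71


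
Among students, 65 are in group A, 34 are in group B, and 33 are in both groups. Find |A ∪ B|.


|A ∪ B| = |A| + |B| - |A ∩ B|
= 65 + 34 - 33
= 66

|A ∪ B| = 66


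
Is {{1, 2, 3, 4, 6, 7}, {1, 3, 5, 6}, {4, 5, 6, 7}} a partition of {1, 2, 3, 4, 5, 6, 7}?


A partition requires: (1) non-empty parts, (2) pairwise disjoint, (3) union = U
Parts: {1, 2, 3, 4, 6, 7}, {1, 3, 5, 6}, {4, 5, 6, 7}
Union of parts: {1, 2, 3, 4, 5, 6, 7}
U = {1, 2, 3, 4, 5, 6, 7}
All non-empty? True
Pairwise disjoint? False
Covers U? True

No, not a valid partition


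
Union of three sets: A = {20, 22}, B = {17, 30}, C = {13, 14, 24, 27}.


A ∪ B = {17, 20, 22, 30}
(A ∪ B) ∪ C = {13, 14, 17, 20, 22, 24, 27, 30}

A ∪ B ∪ C = {13, 14, 17, 20, 22, 24, 27, 30}


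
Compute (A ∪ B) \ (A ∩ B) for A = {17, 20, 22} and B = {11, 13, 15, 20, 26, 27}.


A △ B = (A \ B) ∪ (B \ A) = elements in exactly one of A or B
A \ B = {17, 22}
B \ A = {11, 13, 15, 26, 27}
A △ B = {11, 13, 15, 17, 22, 26, 27}

A △ B = {11, 13, 15, 17, 22, 26, 27}


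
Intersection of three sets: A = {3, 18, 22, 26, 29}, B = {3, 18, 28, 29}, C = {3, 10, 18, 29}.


A ∩ B = {3, 18, 29}
(A ∩ B) ∩ C = {3, 18, 29}

A ∩ B ∩ C = {3, 18, 29}


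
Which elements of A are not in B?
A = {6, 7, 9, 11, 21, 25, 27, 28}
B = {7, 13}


A \ B = elements in A but not in B
A = {6, 7, 9, 11, 21, 25, 27, 28}
B = {7, 13}
Remove from A any elements in B
A \ B = {6, 9, 11, 21, 25, 27, 28}

A \ B = {6, 9, 11, 21, 25, 27, 28}


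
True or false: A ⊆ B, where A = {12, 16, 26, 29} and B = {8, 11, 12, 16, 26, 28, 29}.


A ⊆ B means every element of A is in B.
All elements of A are in B.
So A ⊆ B.

Yes, A ⊆ B


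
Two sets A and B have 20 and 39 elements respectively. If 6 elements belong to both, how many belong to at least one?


|A ∪ B| = |A| + |B| - |A ∩ B|
= 20 + 39 - 6
= 53

|A ∪ B| = 53


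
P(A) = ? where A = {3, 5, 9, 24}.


|A| = 4, so |P(A)| = 2^4 = 16
Enumerate subsets by cardinality (0 to 4):
∅, {3}, {5}, {9}, {24}, {3, 5}, {3, 9}, {3, 24}, {5, 9}, {5, 24}, {9, 24}, {3, 5, 9}, {3, 5, 24}, {3, 9, 24}, {5, 9, 24}, {3, 5, 9, 24}

P(A) has 16 subsets: ∅, {3}, {5}, {9}, {24}, {3, 5}, {3, 9}, {3, 24}, {5, 9}, {5, 24}, {9, 24}, {3, 5, 9}, {3, 5, 24}, {3, 9, 24}, {5, 9, 24}, {3, 5, 9, 24}


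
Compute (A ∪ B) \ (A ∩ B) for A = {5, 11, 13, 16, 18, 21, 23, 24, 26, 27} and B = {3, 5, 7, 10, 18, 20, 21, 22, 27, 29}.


A △ B = (A \ B) ∪ (B \ A) = elements in exactly one of A or B
A \ B = {11, 13, 16, 23, 24, 26}
B \ A = {3, 7, 10, 20, 22, 29}
A △ B = {3, 7, 10, 11, 13, 16, 20, 22, 23, 24, 26, 29}

A △ B = {3, 7, 10, 11, 13, 16, 20, 22, 23, 24, 26, 29}


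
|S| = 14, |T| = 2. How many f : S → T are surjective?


n = |S| = 14, k = |T| = 2. Surjections via inclusion-exclusion:
S(n,k) = Σ(-1)^i × C(k,i) × (k-i)^n, i=0 to k
i=0: (-1)^0×C(2,0)×2^14 = 16384
i=1: (-1)^1×C(2,1)×1^14 = -2
i=2: (-1)^2×C(2,2)×0^14 = 0
Total = 16382

Number of surjections = 16382


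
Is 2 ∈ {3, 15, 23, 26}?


A = {3, 15, 23, 26}
Checking if 2 is in A
2 is not in A → False

2 ∉ A


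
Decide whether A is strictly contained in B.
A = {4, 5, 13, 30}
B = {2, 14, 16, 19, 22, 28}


A ⊂ B requires: A ⊆ B AND A ≠ B.
A ⊆ B? No
A ⊄ B, so A is not a proper subset.

No, A is not a proper subset of B


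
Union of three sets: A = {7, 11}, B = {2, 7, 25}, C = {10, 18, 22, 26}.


A ∪ B = {2, 7, 11, 25}
(A ∪ B) ∪ C = {2, 7, 10, 11, 18, 22, 25, 26}

A ∪ B ∪ C = {2, 7, 10, 11, 18, 22, 25, 26}


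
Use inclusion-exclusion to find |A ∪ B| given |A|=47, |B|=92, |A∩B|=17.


|A ∪ B| = |A| + |B| - |A ∩ B|
= 47 + 92 - 17
= 122

|A ∪ B| = 122


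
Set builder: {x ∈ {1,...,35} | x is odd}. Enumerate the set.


Checking each candidate:
Condition: odd numbers in {1,...,35}
Result = {1, 3, 5, 7, 9, 11, 13, 15, 17, 19, 21, 23, 25, 27, 29, 31, 33, 35}

{1, 3, 5, 7, 9, 11, 13, 15, 17, 19, 21, 23, 25, 27, 29, 31, 33, 35}


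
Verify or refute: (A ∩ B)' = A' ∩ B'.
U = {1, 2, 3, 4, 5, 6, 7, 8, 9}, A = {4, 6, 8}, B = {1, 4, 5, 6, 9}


LHS: A ∩ B = {4, 6}
(A ∩ B)' = U \ (A ∩ B) = {1, 2, 3, 5, 7, 8, 9}
A' = {1, 2, 3, 5, 7, 9}, B' = {2, 3, 7, 8}
Claimed RHS: A' ∩ B' = {2, 3, 7}
Identity is INVALID: LHS = {1, 2, 3, 5, 7, 8, 9} but the RHS claimed here equals {2, 3, 7}. The correct form is (A ∩ B)' = A' ∪ B'.

Identity is invalid: (A ∩ B)' = {1, 2, 3, 5, 7, 8, 9} but A' ∩ B' = {2, 3, 7}. The correct De Morgan law is (A ∩ B)' = A' ∪ B'.


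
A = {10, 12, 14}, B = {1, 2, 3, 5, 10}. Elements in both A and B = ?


A = {10, 12, 14}
B = {1, 2, 3, 5, 10}
Region: in both A and B
Elements: {10}

Elements in both A and B: {10}


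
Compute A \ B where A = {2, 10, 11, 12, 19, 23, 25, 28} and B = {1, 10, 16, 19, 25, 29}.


A \ B = elements in A but not in B
A = {2, 10, 11, 12, 19, 23, 25, 28}
B = {1, 10, 16, 19, 25, 29}
Remove from A any elements in B
A \ B = {2, 11, 12, 23, 28}

A \ B = {2, 11, 12, 23, 28}


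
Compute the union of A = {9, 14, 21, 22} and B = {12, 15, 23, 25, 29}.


A ∪ B = all elements in A or B (or both)
A = {9, 14, 21, 22}
B = {12, 15, 23, 25, 29}
A ∪ B = {9, 12, 14, 15, 21, 22, 23, 25, 29}

A ∪ B = {9, 12, 14, 15, 21, 22, 23, 25, 29}


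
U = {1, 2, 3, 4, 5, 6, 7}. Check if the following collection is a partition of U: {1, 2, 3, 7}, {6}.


A partition requires: (1) non-empty parts, (2) pairwise disjoint, (3) union = U
Parts: {1, 2, 3, 7}, {6}
Union of parts: {1, 2, 3, 6, 7}
U = {1, 2, 3, 4, 5, 6, 7}
All non-empty? True
Pairwise disjoint? True
Covers U? False

No, not a valid partition


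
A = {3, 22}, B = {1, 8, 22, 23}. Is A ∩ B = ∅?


Disjoint means A ∩ B = ∅.
A ∩ B = {22}
A ∩ B ≠ ∅, so A and B are NOT disjoint.

No, A and B are not disjoint (A ∩ B = {22})


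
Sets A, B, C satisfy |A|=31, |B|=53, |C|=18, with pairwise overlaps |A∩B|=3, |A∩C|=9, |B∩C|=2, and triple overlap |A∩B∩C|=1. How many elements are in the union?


|A∪B∪C| = |A|+|B|+|C| - |A∩B|-|A∩C|-|B∩C| + |A∩B∩C|
= 31+53+18 - 3-9-2 + 1
= 102 - 14 + 1
= 89

|A ∪ B ∪ C| = 89


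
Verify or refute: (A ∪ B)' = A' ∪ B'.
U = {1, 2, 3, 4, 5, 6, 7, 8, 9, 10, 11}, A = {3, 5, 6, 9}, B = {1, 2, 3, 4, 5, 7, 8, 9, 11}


LHS: A ∪ B = {1, 2, 3, 4, 5, 6, 7, 8, 9, 11}
(A ∪ B)' = U \ (A ∪ B) = {10}
A' = {1, 2, 4, 7, 8, 10, 11}, B' = {6, 10}
Claimed RHS: A' ∪ B' = {1, 2, 4, 6, 7, 8, 10, 11}
Identity is INVALID: LHS = {10} but the RHS claimed here equals {1, 2, 4, 6, 7, 8, 10, 11}. The correct form is (A ∪ B)' = A' ∩ B'.

Identity is invalid: (A ∪ B)' = {10} but A' ∪ B' = {1, 2, 4, 6, 7, 8, 10, 11}. The correct De Morgan law is (A ∪ B)' = A' ∩ B'.


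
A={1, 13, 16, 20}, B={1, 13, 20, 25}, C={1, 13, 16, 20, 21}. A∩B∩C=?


A ∩ B = {1, 13, 20}
(A ∩ B) ∩ C = {1, 13, 20}

A ∩ B ∩ C = {1, 13, 20}


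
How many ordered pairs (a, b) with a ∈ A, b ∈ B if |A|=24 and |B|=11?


|A × B| = |A| × |B|
= 24 × 11
= 264

|A × B| = 264


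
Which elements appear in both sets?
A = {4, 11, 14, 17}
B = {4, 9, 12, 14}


A ∩ B = elements in both A and B
A = {4, 11, 14, 17}
B = {4, 9, 12, 14}
A ∩ B = {4, 14}

A ∩ B = {4, 14}


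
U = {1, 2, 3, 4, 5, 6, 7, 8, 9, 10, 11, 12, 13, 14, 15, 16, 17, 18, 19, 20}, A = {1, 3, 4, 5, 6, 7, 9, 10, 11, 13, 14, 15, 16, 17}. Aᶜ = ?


Aᶜ = U \ A = elements in U but not in A
U = {1, 2, 3, 4, 5, 6, 7, 8, 9, 10, 11, 12, 13, 14, 15, 16, 17, 18, 19, 20}
A = {1, 3, 4, 5, 6, 7, 9, 10, 11, 13, 14, 15, 16, 17}
Aᶜ = {2, 8, 12, 18, 19, 20}

Aᶜ = {2, 8, 12, 18, 19, 20}


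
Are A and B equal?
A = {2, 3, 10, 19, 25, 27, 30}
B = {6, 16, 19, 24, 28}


Two sets are equal iff they have exactly the same elements.
A = {2, 3, 10, 19, 25, 27, 30}
B = {6, 16, 19, 24, 28}
Differences: {2, 3, 6, 10, 16, 24, 25, 27, 28, 30}
A ≠ B

No, A ≠ B


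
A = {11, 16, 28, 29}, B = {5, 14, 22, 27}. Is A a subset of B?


A ⊆ B means every element of A is in B.
Elements in A not in B: {11, 16, 28, 29}
So A ⊄ B.

No, A ⊄ B


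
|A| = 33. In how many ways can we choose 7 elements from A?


C(n,k) = n! / (k!(n-k)!)
C(33,7) = 33! / (7!26!)
= 4272048

C(33,7) = 4272048


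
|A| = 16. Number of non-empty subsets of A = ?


Total subsets = 2^n = 2^16 = 65536
Non-empty subsets exclude the empty set: 2^n - 1
= 65536 - 1
= 65535

Number of non-empty subsets = 65535


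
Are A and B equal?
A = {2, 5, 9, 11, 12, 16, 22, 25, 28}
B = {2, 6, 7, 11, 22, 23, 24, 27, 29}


Two sets are equal iff they have exactly the same elements.
A = {2, 5, 9, 11, 12, 16, 22, 25, 28}
B = {2, 6, 7, 11, 22, 23, 24, 27, 29}
Differences: {5, 6, 7, 9, 12, 16, 23, 24, 25, 27, 28, 29}
A ≠ B

No, A ≠ B
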